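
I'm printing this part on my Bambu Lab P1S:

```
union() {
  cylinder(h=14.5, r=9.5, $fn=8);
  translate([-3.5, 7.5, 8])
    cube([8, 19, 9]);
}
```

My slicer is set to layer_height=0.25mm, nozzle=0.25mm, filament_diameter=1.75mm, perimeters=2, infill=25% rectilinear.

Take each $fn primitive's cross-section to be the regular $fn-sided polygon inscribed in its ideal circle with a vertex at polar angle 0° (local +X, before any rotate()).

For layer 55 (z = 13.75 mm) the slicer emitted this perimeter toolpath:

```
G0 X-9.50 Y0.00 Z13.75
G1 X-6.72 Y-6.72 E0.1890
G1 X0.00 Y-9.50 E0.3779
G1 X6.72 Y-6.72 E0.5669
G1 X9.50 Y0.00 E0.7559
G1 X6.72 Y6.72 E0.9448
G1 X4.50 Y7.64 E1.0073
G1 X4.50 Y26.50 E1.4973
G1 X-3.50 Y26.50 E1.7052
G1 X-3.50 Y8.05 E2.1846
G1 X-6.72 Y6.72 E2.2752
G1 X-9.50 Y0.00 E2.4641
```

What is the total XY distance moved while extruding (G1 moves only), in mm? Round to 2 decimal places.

94.83 mm

Sum the Euclidean lengths of each G1 segment: total = 94.83 mm.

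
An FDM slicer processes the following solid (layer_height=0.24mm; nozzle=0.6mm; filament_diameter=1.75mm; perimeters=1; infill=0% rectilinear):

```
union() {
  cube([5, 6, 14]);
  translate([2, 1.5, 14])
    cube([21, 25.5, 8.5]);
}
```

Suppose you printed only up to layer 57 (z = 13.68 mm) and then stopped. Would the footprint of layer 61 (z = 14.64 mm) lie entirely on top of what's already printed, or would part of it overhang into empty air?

part overhangs

Compare the two slices. At z = 13.68: the 5×6 cube contributes its full rectangle (area 30.00 mm²); the cube at (2, 1.5) is not intersected at this z (z outside [14, 22.5]); Combining (union): only the 5×6 cube is present, so the union is just that shape — area = 30.00 mm². At z = 14.64: the cube is absent (z outside [0, 14]); the cube at (2, 1.5) (footprint 21×25.5) is included at this height (area 535.50 mm²); Taking the union: only the 21×25.5 cube at (2, 1.5) is present, so the union is just that shape — area = 535.50 mm². Checking containment: at z = 14.64 the cross-section extends beyond the z = 13.68 cross-section by about 522.00 mm².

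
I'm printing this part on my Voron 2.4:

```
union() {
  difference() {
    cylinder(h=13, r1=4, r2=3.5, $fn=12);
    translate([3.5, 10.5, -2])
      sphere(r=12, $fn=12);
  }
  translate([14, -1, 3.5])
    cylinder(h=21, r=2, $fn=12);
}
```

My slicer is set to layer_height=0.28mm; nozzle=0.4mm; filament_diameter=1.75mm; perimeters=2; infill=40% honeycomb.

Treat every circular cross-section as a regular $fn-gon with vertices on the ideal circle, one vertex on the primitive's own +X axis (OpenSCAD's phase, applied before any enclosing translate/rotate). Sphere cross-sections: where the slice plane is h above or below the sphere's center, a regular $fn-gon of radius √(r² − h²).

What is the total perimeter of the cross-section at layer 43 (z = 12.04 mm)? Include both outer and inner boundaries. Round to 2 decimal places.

34.39 mm

At z = 12.04 mm: the cone contributes a regular 12-gon of circumradius 3.537 (interpolated between r1=4 and r2=3.5 at t=0.926) (perimeter = 2·12·3.537·sin(180°/12) = 21.97 mm); the sphere at (3.5, 10.5) is not intersected at this z (|z−center|=14.040 > r=12); After the difference (first − rest): none of the subtracted shapes is present at this height, so the cone is unchanged — boundary = 21.97 mm; the cylinder at (14, -1): section is a regular 12-gon, circumradius r=2 (perimeter = 2·12·2.000·sin(180°/12) = 12.42 mm); Taking the union: the 2 present regions are separate (no shared area or edge), so areas and boundary lengths simply add and each stays a separate island — boundary = 34.39 mm. Overall, the cross-section has 2 separate islands. Total boundary length (outer) = 34.39 mm.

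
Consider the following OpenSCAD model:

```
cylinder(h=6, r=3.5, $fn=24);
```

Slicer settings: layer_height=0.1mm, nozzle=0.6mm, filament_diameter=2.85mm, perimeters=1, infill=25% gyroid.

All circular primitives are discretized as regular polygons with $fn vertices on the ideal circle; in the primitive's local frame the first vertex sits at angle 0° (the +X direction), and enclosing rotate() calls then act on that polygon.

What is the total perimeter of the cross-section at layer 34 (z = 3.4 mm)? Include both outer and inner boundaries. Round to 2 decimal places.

21.93 mm

At z = 3.4 mm: the r=3.5 cylinder gives a regular 24-gon of circumradius 3.5 (constant along its height) (perimeter = 2·24·3.500·sin(180°/24) = 21.93 mm). Overall, the cross-section is a single solid region. Total boundary length (outer) = 21.93 mm.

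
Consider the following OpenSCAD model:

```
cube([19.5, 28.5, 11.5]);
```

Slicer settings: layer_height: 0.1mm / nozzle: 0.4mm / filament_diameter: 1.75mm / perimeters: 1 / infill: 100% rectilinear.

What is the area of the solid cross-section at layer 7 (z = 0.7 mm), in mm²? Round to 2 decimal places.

At z = 0.7 mm: the cube (footprint 19.5×28.5) is included at this height (area 555.75 mm²). Overall, the cross-section is a single solid region. Net area = 555.75 mm².

555.75 mm²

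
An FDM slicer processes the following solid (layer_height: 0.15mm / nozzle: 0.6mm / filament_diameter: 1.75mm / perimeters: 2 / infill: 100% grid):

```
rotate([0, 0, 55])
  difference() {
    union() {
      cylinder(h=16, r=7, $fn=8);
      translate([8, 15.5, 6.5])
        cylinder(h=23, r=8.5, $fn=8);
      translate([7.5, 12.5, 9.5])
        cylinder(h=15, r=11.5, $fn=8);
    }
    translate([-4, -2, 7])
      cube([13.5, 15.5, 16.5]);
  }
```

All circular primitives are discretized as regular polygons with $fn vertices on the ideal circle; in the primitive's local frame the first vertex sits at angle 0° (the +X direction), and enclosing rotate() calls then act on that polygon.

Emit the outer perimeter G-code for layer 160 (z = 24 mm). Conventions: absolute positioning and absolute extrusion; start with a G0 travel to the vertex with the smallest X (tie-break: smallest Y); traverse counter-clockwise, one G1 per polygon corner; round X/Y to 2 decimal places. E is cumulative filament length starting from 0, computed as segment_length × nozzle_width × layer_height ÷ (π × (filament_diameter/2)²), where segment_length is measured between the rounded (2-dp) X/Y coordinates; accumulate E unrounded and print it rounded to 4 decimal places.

G0 X-17.26 Y11.32 Z24.00
G1 X-12.53 Y3.89 E0.3296
G1 X-3.94 Y1.99 E0.6588
G1 X3.48 Y6.72 E0.9880
G1 X5.39 Y15.31 E1.3173
G1 X0.66 Y22.73 E1.6465
G1 X-7.93 Y24.64 E1.9758
G1 X-9.32 Y23.76 E2.0374
G1 X-9.58 Y23.81 E2.0473
G1 X-15.07 Y20.32 E2.2907
G1 X-15.13 Y20.05 E2.3010
G1 X-15.36 Y19.91 E2.3111
G1 X-17.26 Y11.32 E2.6403

At z = 24 mm: the cylinder is not intersected at this z (z outside [0, 16]); the cylinder at (8, 15.5): section is a regular 8-gon, circumradius r=8.5; the cylinder at (7.5, 12.5): section is a regular 8-gon, circumradius r=11.5; Taking the union: the regions partially overlap (shared area 203.07 mm²), so overlapping operands fuse into one piece — 1 connected region; the cube at (-4, -2) does not reach this height (z outside [7, 23.5]); Taking the first minus the rest: none of the subtracted shapes is present at this height, so that combined region is unchanged — 1 connected region; (whole slice rotated 55° about Z — lengths, areas and connectivity unchanged). The outline is a single polygon with 12 vertices. Extrusion per mm of travel: 0.6 × 0.15 / (π × 0.875²) = 0.037418. Accumulating E over each segment gives final E = 2.6403.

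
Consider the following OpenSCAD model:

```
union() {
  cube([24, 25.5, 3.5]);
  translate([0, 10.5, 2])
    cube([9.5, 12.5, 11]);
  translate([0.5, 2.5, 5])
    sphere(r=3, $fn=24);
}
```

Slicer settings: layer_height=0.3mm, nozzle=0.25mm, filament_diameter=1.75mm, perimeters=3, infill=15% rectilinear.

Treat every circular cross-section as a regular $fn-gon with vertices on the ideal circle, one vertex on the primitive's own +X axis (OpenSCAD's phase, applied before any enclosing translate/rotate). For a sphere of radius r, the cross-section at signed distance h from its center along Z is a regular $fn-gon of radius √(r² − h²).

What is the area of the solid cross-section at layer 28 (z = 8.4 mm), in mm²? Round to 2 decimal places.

118.75 mm²

At z = 8.4 mm: the cube is not intersected at this z (z outside [0, 3.5]); the 9.5×12.5 cube at (0, 10.5) contributes its full rectangle (area 118.75 mm²); the sphere at (0.5, 2.5) does not reach this height (|z−center|=3.400 > r=3); Taking the union: only the 9.5×12.5 cube at (0, 10.5) is present, so the union is just that shape — area = 118.75 mm². Overall, the cross-section is a single solid region. Net area = 118.75 mm².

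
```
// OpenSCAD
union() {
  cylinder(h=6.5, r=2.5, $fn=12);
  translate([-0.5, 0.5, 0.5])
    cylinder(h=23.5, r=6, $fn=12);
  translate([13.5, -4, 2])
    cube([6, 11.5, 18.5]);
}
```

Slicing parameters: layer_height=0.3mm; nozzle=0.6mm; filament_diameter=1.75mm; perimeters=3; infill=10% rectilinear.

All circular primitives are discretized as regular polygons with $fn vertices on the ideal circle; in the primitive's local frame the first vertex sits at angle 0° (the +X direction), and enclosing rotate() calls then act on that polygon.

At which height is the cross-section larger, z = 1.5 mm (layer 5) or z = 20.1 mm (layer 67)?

Layer 5 (z = 1.5): the r=2.5 cylinder gives a regular 12-gon of circumradius 2.5 (constant along its height) (area = (12/2)·2.500²·sin(360°/12) = 18.75 mm²); the r=6 cylinder at (-0.5, 0.5) contributes a regular 12-gon of circumradius 6 (area = (12/2)·6.000²·sin(360°/12) = 108.00 mm²); the cube at (13.5, -4) is absent (z outside [2, 20.5]); Taking the union: the r=2.5 cylinder lies entirely inside the r=6 cylinder at (-0.5, 0.5), so the union is just the r=6 cylinder at (-0.5, 0.5) — area = 108.00 mm². So its area = 108.00 mm². Layer 67 (z = 20.1): the cylinder is not intersected at this z (z outside [0, 6.5]); the r=6 cylinder at (-0.5, 0.5) contributes a regular 12-gon of circumradius 6 (area = (12/2)·6.000²·sin(360°/12) = 108.00 mm²); the cube at (13.5, -4) is present — its section is the full 6×11.5 rectangle (area 69.00 mm²); Taking the union: the 2 present regions are separate (no shared area or edge), so areas and boundary lengths simply add and each stays a separate island — area = 177.00 mm². So its area = 177.00 mm². Layer 67 is larger (177.00 vs 108.00 mm²).

layer 67 (z = 20.1 mm)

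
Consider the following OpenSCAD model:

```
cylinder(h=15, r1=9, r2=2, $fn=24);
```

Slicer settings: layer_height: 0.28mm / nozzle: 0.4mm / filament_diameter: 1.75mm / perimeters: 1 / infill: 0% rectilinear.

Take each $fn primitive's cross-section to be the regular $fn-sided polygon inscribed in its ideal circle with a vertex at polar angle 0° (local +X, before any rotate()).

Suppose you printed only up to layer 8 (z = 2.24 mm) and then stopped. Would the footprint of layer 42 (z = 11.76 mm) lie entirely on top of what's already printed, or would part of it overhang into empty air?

entirely on top

Compare the two slices. At z = 2.24: the cone: at t=0.149 of its height the radius interpolates to r₁+(r₂−r₁)t = 7.955, giving a regular 24-gon of that circumradius (area = (24/2)·7.955²·sin(360°/24) = 196.53 mm²). At z = 11.76: the cone (r1=9→r2=2) has section circumradius 3.512 here — a regular 24-gon (area = (24/2)·3.512²·sin(360°/24) = 38.31 mm²). Checking containment: the cross-section at z = 11.76 is a subset of the cross-section at z = 2.24.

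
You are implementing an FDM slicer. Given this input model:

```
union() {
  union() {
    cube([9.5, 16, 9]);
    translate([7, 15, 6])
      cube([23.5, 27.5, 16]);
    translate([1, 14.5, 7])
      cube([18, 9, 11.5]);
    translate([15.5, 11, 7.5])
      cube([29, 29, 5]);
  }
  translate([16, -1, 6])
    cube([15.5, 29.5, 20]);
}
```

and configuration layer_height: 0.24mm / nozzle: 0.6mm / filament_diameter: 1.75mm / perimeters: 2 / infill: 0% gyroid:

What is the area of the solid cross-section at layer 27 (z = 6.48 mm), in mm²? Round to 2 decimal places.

At z = 6.48 mm: the 9.5×16 cube contributes its full rectangle (area 152.00 mm²); the 23.5×27.5 cube at (7, 15) contributes its full rectangle (area 646.25 mm²); the cube at (1, 14.5) does not reach this height (z outside [7, 18.5]); the cube at (15.5, 11) does not reach this height (z outside [7.5, 12.5]); Merging all regions: the regions partially overlap — summed areas 798.25 mm² minus the doubly-counted overlap 2.50 mm² gives 795.75 mm² — area = 795.75 mm²; the 15.5×29.5 cube at (16, -1) contributes its full rectangle (area 457.25 mm²); Taking the union: the regions partially overlap — summed areas 1253.00 mm² minus the doubly-counted overlap 195.75 mm² gives 1057.25 mm² — area = 1057.25 mm². Overall, the cross-section is a single solid region. Net area = 1057.25 mm².

1057.25 mm²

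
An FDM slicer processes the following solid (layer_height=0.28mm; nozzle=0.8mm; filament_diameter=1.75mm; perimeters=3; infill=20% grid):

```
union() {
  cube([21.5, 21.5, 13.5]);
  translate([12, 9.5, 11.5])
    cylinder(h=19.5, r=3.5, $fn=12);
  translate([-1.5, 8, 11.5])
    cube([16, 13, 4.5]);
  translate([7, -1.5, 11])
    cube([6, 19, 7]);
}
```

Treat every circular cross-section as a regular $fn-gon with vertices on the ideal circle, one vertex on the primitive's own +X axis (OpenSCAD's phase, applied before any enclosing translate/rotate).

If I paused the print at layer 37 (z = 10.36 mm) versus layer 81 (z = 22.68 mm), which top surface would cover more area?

Layer 37 (z = 10.36): the cube is present — its section is the full 21.5×21.5 rectangle (area 462.25 mm²); the cylinder at (12, 9.5) is not intersected at this z (z outside [11.5, 31]); the cube at (-1.5, 8) does not reach this height (z outside [11.5, 16]); the cube at (7, -1.5) does not reach this height (z outside [11, 18]); Combining (union): only the 21.5×21.5 cube is present, so the union is just that shape — area = 462.25 mm². So its area = 462.25 mm². Layer 81 (z = 22.68): the cube does not reach this height (z outside [0, 13.5]); the r=3.5 cylinder at (12, 9.5) contributes a regular 12-gon of circumradius 3.5 (area = (12/2)·3.500²·sin(360°/12) = 36.75 mm²); the cube at (-1.5, 8) is not intersected at this z (z outside [11.5, 16]); the cube at (7, -1.5) does not reach this height (z outside [11, 18]); Merging all regions: only the r=3.5 cylinder at (12, 9.5) is present, so the union is just that shape — area = 36.75 mm². So its area = 36.75 mm². Layer 37 is larger (462.25 vs 36.75 mm²).

layer 37 (z = 10.36 mm)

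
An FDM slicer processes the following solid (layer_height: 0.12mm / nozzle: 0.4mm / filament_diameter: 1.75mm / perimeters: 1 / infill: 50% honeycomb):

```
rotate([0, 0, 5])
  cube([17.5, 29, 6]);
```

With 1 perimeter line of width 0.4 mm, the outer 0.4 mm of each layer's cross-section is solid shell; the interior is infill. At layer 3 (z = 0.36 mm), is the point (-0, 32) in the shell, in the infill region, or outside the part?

At z = 0.36 mm: the cube (footprint 17.5×29) is included at this height; (whole slice rotated 5° about Z — lengths, areas and connectivity unchanged). Overall, the cross-section is a single solid region. Undo the 5° rotation: the query point maps to (2.789, 31.878) in the un-rotated model frame. The nearest boundary edge runs (17.50, 29.00)→(0.00, 29.00); distance from the point to it = 2.88 mm. The point is not inside any of the regions above, so it lies outside the cross-section (2.88 mm from the nearest boundary).

outside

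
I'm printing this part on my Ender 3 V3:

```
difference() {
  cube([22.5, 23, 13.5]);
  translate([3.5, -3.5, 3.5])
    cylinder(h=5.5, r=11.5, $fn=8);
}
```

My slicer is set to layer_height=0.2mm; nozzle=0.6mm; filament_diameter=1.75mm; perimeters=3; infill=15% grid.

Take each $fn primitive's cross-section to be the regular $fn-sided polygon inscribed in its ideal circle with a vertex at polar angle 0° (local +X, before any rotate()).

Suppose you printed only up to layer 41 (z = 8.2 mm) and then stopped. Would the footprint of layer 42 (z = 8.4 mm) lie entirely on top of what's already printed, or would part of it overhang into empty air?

Compare the two slices. At z = 8.2: the 22.5×23 cube contributes its full rectangle (area 517.50 mm²); the r=11.5 cylinder at (3.5, -3.5) contributes a regular 8-gon of circumradius 11.5 (area = (8/2)·11.500²·sin(360°/8) = 374.06 mm²); Subtracting the remaining from the first: starting from the 22.5×23 cube (517.50 mm²), the r=11.5 cylinder at (3.5, -3.5) partially overlaps it — only the 81.26 mm² overlap (of its 374.06 mm²) is removed, clipping the outline — area = 436.24 mm². At z = 8.4: the cube is present — its section is the full 22.5×23 rectangle (area 517.50 mm²); the r=11.5 cylinder at (3.5, -3.5) contributes a regular 8-gon of circumradius 11.5 (area = (8/2)·11.500²·sin(360°/8) = 374.06 mm²); After the difference (first − rest): starting from the 22.5×23 cube (517.50 mm²), the r=11.5 cylinder at (3.5, -3.5) partially overlaps it — only the 81.26 mm² overlap (of its 374.06 mm²) is removed, clipping the outline — area = 436.24 mm². Checking containment: the cross-section at z = 8.4 is a subset of the cross-section at z = 8.2.

entirely on top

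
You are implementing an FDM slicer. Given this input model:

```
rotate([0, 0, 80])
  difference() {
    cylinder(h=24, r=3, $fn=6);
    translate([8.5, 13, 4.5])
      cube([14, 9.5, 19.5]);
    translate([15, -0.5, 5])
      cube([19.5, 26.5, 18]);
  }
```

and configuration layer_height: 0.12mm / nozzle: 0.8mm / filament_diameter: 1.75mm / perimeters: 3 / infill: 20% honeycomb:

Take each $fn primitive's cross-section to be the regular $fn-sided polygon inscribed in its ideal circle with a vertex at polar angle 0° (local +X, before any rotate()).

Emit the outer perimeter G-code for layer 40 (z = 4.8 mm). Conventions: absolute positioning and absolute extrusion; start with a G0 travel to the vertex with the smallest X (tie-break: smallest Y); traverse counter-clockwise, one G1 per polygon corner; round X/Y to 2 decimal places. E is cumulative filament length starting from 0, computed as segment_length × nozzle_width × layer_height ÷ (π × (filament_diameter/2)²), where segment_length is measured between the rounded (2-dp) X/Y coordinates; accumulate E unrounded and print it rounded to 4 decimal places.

G0 X-2.82 Y-1.03 Z4.80
G1 X-0.52 Y-2.95 E0.1196
G1 X2.30 Y-1.93 E0.2393
G1 X2.82 Y1.03 E0.3592
G1 X0.52 Y2.95 E0.4788
G1 X-2.30 Y1.93 E0.5985
G1 X-2.82 Y-1.03 E0.7184

At z = 4.8 mm: the r=3 cylinder contributes a regular 6-gon of circumradius 3; the cube at (8.5, 13) (footprint 14×9.5) is included at this height; the cube at (15, -0.5) does not reach this height (z outside [5, 23]); After the difference (first − rest): starting from the r=3 cylinder, the 14×9.5 cube at (8.5, 13) misses the remaining region (no effect) — 1 connected region; (whole slice rotated 80° about Z — lengths, areas and connectivity unchanged). The outline is a single polygon with 6 vertices. Extrusion per mm of travel: 0.8 × 0.12 / (π × 0.875²) = 0.039912. Accumulating E over each segment gives final E = 0.7184.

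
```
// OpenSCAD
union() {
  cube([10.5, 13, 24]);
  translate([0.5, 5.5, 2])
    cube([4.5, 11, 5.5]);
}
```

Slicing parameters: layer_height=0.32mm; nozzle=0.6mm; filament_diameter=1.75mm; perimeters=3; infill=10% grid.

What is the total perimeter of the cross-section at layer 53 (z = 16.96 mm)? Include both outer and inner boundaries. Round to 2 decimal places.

At z = 16.96 mm: the cube is present — its section is the full 10.5×13 rectangle (perimeter 47.00 mm); the cube at (0.5, 5.5) is not intersected at this z (z outside [2, 7.5]); Taking the union: only the 10.5×13 cube is present, so the union is just that shape — boundary = 47.00 mm. Overall, the cross-section is a single solid region. Total boundary length (outer) = 47.00 mm.

47.00 mm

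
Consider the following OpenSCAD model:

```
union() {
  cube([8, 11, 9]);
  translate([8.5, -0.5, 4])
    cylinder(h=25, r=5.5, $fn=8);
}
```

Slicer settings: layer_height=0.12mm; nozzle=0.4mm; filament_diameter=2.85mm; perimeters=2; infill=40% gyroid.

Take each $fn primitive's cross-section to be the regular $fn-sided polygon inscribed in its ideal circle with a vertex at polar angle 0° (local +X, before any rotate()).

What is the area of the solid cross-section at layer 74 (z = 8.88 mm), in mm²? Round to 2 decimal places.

157.32 mm²

At z = 8.88 mm: the cube is present — its section is the full 8×11 rectangle (area 88.00 mm²); the r=5.5 cylinder at (8.5, -0.5) gives a regular 8-gon of circumradius 5.5 (constant along its height) (area = (8/2)·5.500²·sin(360°/8) = 85.56 mm²); Merging all regions: the regions partially overlap — summed areas 173.56 mm² minus the doubly-counted overlap 16.24 mm² gives 157.32 mm² — area = 157.32 mm². Overall, the cross-section is a single solid region. Net area = 157.32 mm².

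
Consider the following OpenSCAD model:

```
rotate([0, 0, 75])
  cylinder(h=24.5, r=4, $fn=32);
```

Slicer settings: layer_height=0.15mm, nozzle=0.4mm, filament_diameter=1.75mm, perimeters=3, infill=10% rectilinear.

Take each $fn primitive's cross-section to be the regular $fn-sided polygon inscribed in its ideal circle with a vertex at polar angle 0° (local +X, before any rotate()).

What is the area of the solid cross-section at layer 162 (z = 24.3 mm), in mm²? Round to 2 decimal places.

At z = 24.3 mm: the cylinder: section is a regular 32-gon, circumradius r=4 (area = (32/2)·4.000²·sin(360°/32) = 49.94 mm²); (rotated 75° about Z; rotation is an isometry so areas/perimeters/island counts are preserved). Overall, the cross-section is a single solid region. Net area = 49.94 mm².

49.94 mm²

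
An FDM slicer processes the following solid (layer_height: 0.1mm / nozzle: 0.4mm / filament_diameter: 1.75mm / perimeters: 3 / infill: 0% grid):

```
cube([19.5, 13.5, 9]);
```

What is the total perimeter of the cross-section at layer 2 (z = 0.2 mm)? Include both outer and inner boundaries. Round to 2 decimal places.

66.00 mm

At z = 0.2 mm: the cube (footprint 19.5×13.5) is included at this height (perimeter 66.00 mm). Overall, the cross-section is a single solid region. Total boundary length (outer) = 66.00 mm.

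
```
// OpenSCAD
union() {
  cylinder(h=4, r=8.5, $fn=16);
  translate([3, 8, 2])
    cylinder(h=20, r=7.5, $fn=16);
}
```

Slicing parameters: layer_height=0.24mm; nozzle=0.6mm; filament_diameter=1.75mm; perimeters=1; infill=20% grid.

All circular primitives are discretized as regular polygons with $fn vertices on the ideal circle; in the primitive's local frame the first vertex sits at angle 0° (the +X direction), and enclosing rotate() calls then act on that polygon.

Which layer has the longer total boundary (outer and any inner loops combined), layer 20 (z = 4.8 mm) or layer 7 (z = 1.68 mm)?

layer 7 (z = 1.68 mm)

Layer 20 (z = 4.8): the cylinder is not intersected at this z (z outside [0, 4]); the cylinder at (3, 8): section is a regular 16-gon, circumradius r=7.5 (perimeter = 2·16·7.500·sin(180°/16) = 46.82 mm); Combining (union): only the r=7.5 cylinder at (3, 8) is present, so the union is just that shape — boundary = 46.82 mm. So its perimeter = 46.82 mm. Layer 7 (z = 1.68): the r=8.5 cylinder gives a regular 16-gon of circumradius 8.5 (constant along its height) (perimeter = 2·16·8.500·sin(180°/16) = 53.06 mm); the cylinder at (3, 8) is not intersected at this z (z outside [2, 22]); Merging all regions: only the r=8.5 cylinder is present, so the union is just that shape — boundary = 53.06 mm. So its perimeter = 53.06 mm. Layer 7 is larger (53.06 vs 46.82 mm).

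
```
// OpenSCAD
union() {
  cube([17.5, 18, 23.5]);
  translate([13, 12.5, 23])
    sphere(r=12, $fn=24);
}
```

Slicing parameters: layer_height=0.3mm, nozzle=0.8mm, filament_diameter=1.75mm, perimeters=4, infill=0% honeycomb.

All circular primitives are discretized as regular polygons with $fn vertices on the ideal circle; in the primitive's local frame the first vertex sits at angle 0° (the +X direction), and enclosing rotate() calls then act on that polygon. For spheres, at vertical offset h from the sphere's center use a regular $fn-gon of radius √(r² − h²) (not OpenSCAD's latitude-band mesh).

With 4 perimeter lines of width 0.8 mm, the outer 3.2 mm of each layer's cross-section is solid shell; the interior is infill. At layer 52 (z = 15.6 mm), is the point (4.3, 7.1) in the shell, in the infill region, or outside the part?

infill

At z = 15.6 mm: the cube (footprint 17.5×18) is included at this height; the sphere at (13, 12.5): section is a regular 24-gon, circumradius = √(r²−h²) = √(12²−7.4²) = 9.447; Merging all regions: the regions partially overlap (shared area 183.16 mm²), so overlapping operands fuse into one piece — 1 connected region. Overall, the cross-section is a single solid region. The nearest boundary edge runs (0.00, 0.00)→(0.00, 18.00); distance from the point to it = 4.30 mm. The point is inside the cross-section and 4.30 mm from the nearest boundary — more than the 3.2 mm shell width (4 × 0.8), so it's in the infill interior.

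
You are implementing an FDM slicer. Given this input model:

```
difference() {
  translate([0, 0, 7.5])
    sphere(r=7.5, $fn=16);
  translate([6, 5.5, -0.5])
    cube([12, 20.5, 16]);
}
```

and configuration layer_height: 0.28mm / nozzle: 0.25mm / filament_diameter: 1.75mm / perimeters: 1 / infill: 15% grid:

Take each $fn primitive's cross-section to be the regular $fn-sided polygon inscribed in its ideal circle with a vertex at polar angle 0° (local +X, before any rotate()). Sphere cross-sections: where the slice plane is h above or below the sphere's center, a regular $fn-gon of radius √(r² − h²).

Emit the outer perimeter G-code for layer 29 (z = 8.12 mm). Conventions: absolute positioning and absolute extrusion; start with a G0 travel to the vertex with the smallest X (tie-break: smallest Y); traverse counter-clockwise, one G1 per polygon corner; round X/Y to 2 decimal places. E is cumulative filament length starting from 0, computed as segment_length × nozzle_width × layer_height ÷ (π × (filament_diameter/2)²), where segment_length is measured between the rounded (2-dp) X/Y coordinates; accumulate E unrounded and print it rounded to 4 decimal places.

At z = 8.12 mm: the sphere: section is a regular 16-gon, circumradius = √(r²−h²) = √(7.5²−0.62²) = 7.474; the cube at (6, 5.5) (footprint 12×20.5) is included at this height; After the difference (first − rest): starting from the r=7.5 sphere, the 12×20.5 cube at (6, 5.5) misses the remaining region (no effect) — 1 connected region. The outline is a single polygon with 16 vertices. Extrusion per mm of travel: 0.25 × 0.28 / (π × 0.875²) = 0.029103. Accumulating E over each segment gives final E = 1.3585.

G0 X-7.47 Y0.00 Z8.12
G1 X-6.91 Y-2.86 E0.0848
G1 X-5.29 Y-5.29 E0.1698
G1 X-2.86 Y-6.91 E0.2548
G1 X0.00 Y-7.47 E0.3396
G1 X2.86 Y-6.91 E0.4244
G1 X5.29 Y-5.29 E0.5094
G1 X6.91 Y-2.86 E0.5944
G1 X7.47 Y0.00 E0.6792
G1 X6.91 Y2.86 E0.7640
G1 X5.29 Y5.29 E0.8490
G1 X2.86 Y6.91 E0.9340
G1 X0.00 Y7.47 E1.0188
G1 X-2.86 Y6.91 E1.1037
G1 X-5.29 Y5.29 E1.1887
G1 X-6.91 Y2.86 E1.2737
G1 X-7.47 Y0.00 E1.3585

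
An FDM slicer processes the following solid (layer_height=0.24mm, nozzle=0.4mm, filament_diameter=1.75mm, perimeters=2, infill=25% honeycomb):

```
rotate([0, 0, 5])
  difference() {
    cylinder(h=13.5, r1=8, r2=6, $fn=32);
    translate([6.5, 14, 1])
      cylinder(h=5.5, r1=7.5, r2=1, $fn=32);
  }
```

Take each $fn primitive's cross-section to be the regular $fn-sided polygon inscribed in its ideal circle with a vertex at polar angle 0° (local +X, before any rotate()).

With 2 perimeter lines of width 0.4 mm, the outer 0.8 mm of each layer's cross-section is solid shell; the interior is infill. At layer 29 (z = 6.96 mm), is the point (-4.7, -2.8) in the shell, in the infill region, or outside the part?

infill

At z = 6.96 mm: the cone (r1=8→r2=6) has section circumradius 6.969 here — a regular 32-gon; the cone at (6.5, 14) is absent (z outside [1, 6.5]); Taking the first minus the rest: none of the subtracted shapes is present at this height, so the cone is unchanged — 1 connected region; (whole slice rotated 5° about Z — lengths, areas and connectivity unchanged). Overall, the cross-section is a single solid region. Undo the 5° rotation: the query point maps to (-4.926, -2.380) in the un-rotated model frame. The nearest boundary edge runs (-6.44, -2.67)→(-5.79, -3.87); distance from the point to it = 1.47 mm. The point is inside the cross-section and 1.47 mm from the nearest boundary — more than the 0.8 mm shell width (2 × 0.4), so it's in the infill interior.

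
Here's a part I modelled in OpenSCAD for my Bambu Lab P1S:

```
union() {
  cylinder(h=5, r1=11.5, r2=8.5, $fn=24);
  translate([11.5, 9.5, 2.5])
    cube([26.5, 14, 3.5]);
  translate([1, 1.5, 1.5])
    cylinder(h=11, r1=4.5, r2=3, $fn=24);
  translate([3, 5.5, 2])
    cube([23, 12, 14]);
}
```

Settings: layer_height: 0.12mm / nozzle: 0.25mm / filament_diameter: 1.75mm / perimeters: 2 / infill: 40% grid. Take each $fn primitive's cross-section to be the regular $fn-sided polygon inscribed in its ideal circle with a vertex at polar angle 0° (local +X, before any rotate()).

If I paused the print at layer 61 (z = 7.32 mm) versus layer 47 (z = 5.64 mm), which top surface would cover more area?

layer 47 (z = 5.64 mm)

Layer 61 (z = 7.32): the cone is absent (z outside [0, 5]); the cube at (11.5, 9.5) is absent (z outside [2.5, 6]); the cone at (1, 1.5) contributes a regular 24-gon of circumradius 3.706 (interpolated between r1=4.5 and r2=3 at t=0.529) (area = (24/2)·3.706²·sin(360°/24) = 42.67 mm²); the 23×12 cube at (3, 5.5) contributes its full rectangle (area 276.00 mm²); Combining (union): the 2 present regions are separate (no shared area or edge), so areas and boundary lengths simply add and each stays a separate island — area = 318.67 mm². So its area = 318.67 mm². Layer 47 (z = 5.64): the cone is not intersected at this z (z outside [0, 5]); the 26.5×14 cube at (11.5, 9.5) contributes its full rectangle (area 371.00 mm²); the cone at (1, 1.5): at t=0.376 of its height the radius interpolates to r₁+(r₂−r₁)t = 3.935, giving a regular 24-gon of that circumradius (area = (24/2)·3.935²·sin(360°/24) = 48.10 mm²); the cube at (3, 5.5) (footprint 23×12) is included at this height (area 276.00 mm²); Combining (union): the regions partially overlap — summed areas 695.10 mm² minus the doubly-counted overlap 116.00 mm² gives 579.10 mm² — area = 579.10 mm². So its area = 579.10 mm². Layer 47 is larger (579.10 vs 318.67 mm²).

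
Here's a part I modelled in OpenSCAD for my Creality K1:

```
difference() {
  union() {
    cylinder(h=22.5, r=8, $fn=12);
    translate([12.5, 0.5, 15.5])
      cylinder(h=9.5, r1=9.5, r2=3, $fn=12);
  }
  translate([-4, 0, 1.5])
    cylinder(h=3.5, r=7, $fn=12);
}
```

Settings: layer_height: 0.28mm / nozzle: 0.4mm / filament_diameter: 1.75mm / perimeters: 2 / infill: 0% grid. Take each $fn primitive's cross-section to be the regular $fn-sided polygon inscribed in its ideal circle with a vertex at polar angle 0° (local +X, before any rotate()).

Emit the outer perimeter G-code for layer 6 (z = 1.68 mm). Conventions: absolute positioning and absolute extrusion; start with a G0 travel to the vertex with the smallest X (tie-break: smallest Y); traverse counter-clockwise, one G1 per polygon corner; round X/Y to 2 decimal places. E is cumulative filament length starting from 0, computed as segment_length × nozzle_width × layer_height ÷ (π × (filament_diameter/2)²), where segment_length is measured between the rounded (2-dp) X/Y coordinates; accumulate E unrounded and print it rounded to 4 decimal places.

At z = 1.68 mm: the r=8 cylinder contributes a regular 12-gon of circumradius 8; the cone at (12.5, 0.5) is not intersected at this z (z outside [15.5, 25]); Merging all regions: only the r=8 cylinder is present, so the union is just that shape — 1 connected region; the r=7 cylinder at (-4, 0) gives a regular 12-gon of circumradius 7 (constant along its height); Subtracting the remaining from the first: starting from that combined region, the r=7 cylinder at (-4, 0) partially overlaps it — only the 109.78 mm² overlap (of its 147.00 mm²) is removed, clipping the outline — 1 connected region. The outline is a single polygon with 14 vertices. Extrusion per mm of travel: 0.4 × 0.28 / (π × 0.875²) = 0.046564. Accumulating E over each segment gives final E = 2.5298.

G0 X-3.87 Y-6.96 Z1.68
G1 X0.00 Y-8.00 E0.1866
G1 X4.00 Y-6.93 E0.3794
G1 X6.93 Y-4.00 E0.5723
G1 X8.00 Y0.00 E0.7652
G1 X6.93 Y4.00 E0.9580
G1 X4.00 Y6.93 E1.1509
G1 X0.00 Y8.00 E1.3437
G1 X-3.87 Y6.96 E1.5303
G1 X-0.50 Y6.06 E1.6927
G1 X2.06 Y3.50 E1.8613
G1 X3.00 Y0.00 E2.0301
G1 X2.06 Y-3.50 E2.1988
G1 X-0.50 Y-6.06 E2.3674
G1 X-3.87 Y-6.96 E2.5298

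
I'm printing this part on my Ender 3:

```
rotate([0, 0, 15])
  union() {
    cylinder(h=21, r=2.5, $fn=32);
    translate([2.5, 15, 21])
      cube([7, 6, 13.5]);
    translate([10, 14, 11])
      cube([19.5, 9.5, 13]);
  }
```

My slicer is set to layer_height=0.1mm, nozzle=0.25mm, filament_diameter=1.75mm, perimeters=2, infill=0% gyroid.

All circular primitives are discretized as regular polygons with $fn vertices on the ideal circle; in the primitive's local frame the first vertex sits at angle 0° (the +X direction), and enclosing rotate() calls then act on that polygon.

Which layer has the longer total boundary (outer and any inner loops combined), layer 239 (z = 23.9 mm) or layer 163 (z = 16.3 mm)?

layer 239 (z = 23.9 mm)

Layer 239 (z = 23.9): the cylinder is absent (z outside [0, 21]); the cube at (2.5, 15) is present — its section is the full 7×6 rectangle (perimeter 26.00 mm); the cube at (10, 14) (footprint 19.5×9.5) is included at this height (perimeter 58.00 mm); Combining (union): the 2 present regions are separate (no shared area or edge), so areas and boundary lengths simply add and each stays a separate island — boundary = 84.00 mm; (whole slice rotated 15° about Z — lengths, areas and connectivity unchanged). So its perimeter = 84.00 mm. Layer 163 (z = 16.3): the cylinder: section is a regular 32-gon, circumradius r=2.5 (perimeter = 2·32·2.500·sin(180°/32) = 15.68 mm); the cube at (2.5, 15) is not intersected at this z (z outside [21, 34.5]); the cube at (10, 14) is present — its section is the full 19.5×9.5 rectangle (perimeter 58.00 mm); Combining (union): the 2 present regions are separate (no shared area or edge), so areas and boundary lengths simply add and each stays a separate island — boundary = 73.68 mm; (rotated 15° about Z; rotation is an isometry so areas/perimeters/island counts are preserved). So its perimeter = 73.68 mm. Layer 239 is larger (84.00 vs 73.68 mm).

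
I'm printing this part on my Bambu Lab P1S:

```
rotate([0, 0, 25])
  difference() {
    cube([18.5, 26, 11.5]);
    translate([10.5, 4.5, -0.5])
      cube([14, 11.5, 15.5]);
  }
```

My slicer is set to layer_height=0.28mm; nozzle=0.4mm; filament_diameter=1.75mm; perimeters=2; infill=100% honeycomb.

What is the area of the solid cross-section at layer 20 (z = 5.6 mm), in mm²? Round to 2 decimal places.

At z = 5.6 mm: the cube is present — its section is the full 18.5×26 rectangle (area 481.00 mm²); the cube at (10.5, 4.5) (footprint 14×11.5) is included at this height (area 161.00 mm²); After the difference (first − rest): starting from the 18.5×26 cube (481.00 mm²), the 14×11.5 cube at (10.5, 4.5) partially overlaps it — only the 92.00 mm² overlap (of its 161.00 mm²) is removed, clipping the outline — area = 389.00 mm²; (rotated 25° about Z; rotation is an isometry so areas/perimeters/island counts are preserved). Overall, the cross-section is a single solid region. Net area = 389.00 mm².

389.00 mm²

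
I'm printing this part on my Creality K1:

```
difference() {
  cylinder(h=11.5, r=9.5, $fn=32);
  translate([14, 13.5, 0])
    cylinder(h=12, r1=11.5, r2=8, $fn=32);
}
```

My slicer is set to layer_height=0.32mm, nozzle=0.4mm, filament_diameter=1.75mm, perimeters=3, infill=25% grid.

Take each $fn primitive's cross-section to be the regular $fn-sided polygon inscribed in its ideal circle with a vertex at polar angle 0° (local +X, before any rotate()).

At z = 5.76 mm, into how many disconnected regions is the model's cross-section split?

1

At z = 5.76 mm: the r=9.5 cylinder contributes a regular 32-gon of circumradius 9.5; the cone at (14, 13.5): at t=0.480 of its height the radius interpolates to r₁+(r₂−r₁)t = 9.820, giving a regular 32-gon of that circumradius; Subtracting the remaining from the first: starting from the r=9.5 cylinder, the cone at (14, 13.5) misses the remaining region (no effect) — 1 connected region. The result has 1 disconnected region.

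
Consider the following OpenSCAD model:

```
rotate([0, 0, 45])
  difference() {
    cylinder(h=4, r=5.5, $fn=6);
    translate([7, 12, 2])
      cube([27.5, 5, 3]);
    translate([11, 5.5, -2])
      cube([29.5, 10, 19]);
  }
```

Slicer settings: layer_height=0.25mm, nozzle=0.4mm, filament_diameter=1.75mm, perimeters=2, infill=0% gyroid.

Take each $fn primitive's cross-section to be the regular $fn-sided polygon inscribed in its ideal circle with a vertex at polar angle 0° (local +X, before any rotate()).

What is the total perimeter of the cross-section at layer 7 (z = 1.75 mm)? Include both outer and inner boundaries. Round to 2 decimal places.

33.00 mm

At z = 1.75 mm: the r=5.5 cylinder gives a regular 6-gon of circumradius 5.5 (constant along its height) (perimeter = 2·6·5.500·sin(180°/6) = 33.00 mm); the cube at (7, 12) is not intersected at this z (z outside [2, 5]); the cube at (11, 5.5) is present — its section is the full 29.5×10 rectangle (perimeter 79.00 mm); Taking the first minus the rest: starting from the r=5.5 cylinder, the 29.5×10 cube at (11, 5.5) misses the remaining region (no effect) — boundary = 33.00 mm; (whole slice rotated 45° about Z — lengths, areas and connectivity unchanged). Overall, the cross-section is a single solid region. Total boundary length (outer) = 33.00 mm.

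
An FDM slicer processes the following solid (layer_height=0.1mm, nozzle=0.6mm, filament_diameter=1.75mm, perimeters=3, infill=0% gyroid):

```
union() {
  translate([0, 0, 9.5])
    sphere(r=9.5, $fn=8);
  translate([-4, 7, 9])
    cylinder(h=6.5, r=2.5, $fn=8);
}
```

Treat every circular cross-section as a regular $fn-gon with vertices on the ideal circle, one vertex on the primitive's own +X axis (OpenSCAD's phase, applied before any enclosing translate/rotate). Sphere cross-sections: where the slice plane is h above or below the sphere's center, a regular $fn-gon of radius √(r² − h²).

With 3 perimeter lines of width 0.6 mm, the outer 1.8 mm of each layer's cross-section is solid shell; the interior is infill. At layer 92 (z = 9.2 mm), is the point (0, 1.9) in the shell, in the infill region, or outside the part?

At z = 9.2 mm: the r=9.5 sphere contributes a regular 8-gon of circumradius √(9.5²−0.3²) = 9.495; the r=2.5 cylinder at (-4, 7) contributes a regular 8-gon of circumradius 2.5; Taking the union: the regions partially overlap (shared area 12.42 mm²), so overlapping operands fuse into one piece — 1 connected region. Overall, the cross-section is a single solid region. The nearest boundary edge runs (0.00, 9.50)→(6.71, 6.71); distance from the point to it = 7.02 mm. The point is inside the cross-section and 7.02 mm from the nearest boundary — more than the 1.8 mm shell width (3 × 0.6), so it's in the infill interior.

infill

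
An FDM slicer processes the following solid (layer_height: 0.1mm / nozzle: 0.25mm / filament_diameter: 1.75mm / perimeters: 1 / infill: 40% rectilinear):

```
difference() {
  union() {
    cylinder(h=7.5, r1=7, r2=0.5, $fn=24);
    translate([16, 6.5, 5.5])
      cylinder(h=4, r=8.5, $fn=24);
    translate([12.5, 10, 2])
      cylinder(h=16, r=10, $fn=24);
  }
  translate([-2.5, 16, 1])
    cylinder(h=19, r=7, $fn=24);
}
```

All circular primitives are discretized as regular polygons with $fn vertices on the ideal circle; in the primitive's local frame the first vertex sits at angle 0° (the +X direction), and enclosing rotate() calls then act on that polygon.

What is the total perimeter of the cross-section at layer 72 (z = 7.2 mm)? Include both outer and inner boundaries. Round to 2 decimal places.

73.22 mm

At z = 7.2 mm: the cone (r1=7→r2=0.5) has section circumradius 0.760 here — a regular 24-gon (perimeter = 2·24·0.760·sin(180°/24) = 4.76 mm); the r=8.5 cylinder at (16, 6.5) gives a regular 24-gon of circumradius 8.5 (constant along its height) (perimeter = 2·24·8.500·sin(180°/24) = 53.25 mm); the cylinder at (12.5, 10): section is a regular 24-gon, circumradius r=10 (perimeter = 2·24·10.000·sin(180°/24) = 62.65 mm); Merging all regions: the regions partially overlap (shared area 173.23 mm²), so the edge portions inside another operand are dropped and the merged outline is re-measured after clipping — boundary = 73.19 mm; the cylinder at (-2.5, 16): section is a regular 24-gon, circumradius r=7 (perimeter = 2·24·7.000·sin(180°/24) = 43.86 mm); Taking the first minus the rest: starting from that combined region, the r=7 cylinder at (-2.5, 16) partially overlaps it — only the 2.44 mm² overlap (of its 152.19 mm²) is removed, clipping the outline — boundary = 73.22 mm. Overall, the cross-section has 2 separate islands. Total boundary length (outer) = 73.22 mm.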